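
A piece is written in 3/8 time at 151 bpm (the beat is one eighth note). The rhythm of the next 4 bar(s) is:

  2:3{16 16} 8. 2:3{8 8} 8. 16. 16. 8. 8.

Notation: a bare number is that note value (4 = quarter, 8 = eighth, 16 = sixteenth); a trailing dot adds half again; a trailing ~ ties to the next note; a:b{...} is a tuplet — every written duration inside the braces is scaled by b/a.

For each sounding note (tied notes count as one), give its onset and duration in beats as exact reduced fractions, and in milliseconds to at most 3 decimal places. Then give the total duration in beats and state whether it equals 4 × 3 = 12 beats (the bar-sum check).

1) 0.0ms=0b +298.013ms=3/4b
2) 298.013ms=3/4b +298.013ms=3/4b
3) 596.026ms=3/2b +596.026ms=3/2b
4) 1192.053ms=3b +596.026ms=3/2b
5) 1788.079ms=9/2b +596.026ms=3/2b
6) 2384.106ms=6b +596.026ms=3/2b
7) 2980.132ms=15/2b +298.013ms=3/4b
8) 3278.146ms=33/4b +298.013ms=3/4b
9) 3576.159ms=9b +596.026ms=3/2b
10) 4172.185ms=21/2b +596.026ms=3/2b
Σ=12b of 12 (151bpm 3/8) — PASS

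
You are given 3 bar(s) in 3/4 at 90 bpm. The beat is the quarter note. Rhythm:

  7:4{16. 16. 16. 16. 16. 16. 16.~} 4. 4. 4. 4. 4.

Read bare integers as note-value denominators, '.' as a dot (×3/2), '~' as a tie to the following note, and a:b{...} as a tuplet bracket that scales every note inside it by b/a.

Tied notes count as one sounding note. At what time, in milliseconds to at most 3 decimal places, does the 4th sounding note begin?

1. 0.0ms @ 0 + 142.857ms (3/14)
2. 142.857ms @ 3/14 + 142.857ms (3/14)
3. 285.714ms @ 3/7 + 142.857ms (3/14)
4. 428.571ms @ 9/14 + 142.857ms (3/14)
5. 571.429ms @ 6/7 + 142.857ms (3/14)
6. 714.286ms @ 15/14 + 142.857ms (3/14)
7. 857.143ms @ 9/7 + 1142.857ms (12/7)
8. 2000.0ms @ 3 + 1000.0ms (3/2)
9. 3000.0ms @ 9/2 + 1000.0ms (3/2)
10. 4000.0ms @ 6 + 1000.0ms (3/2)
11. 5000.0ms @ 15/2 + 1000.0ms (3/2)

note 4 onset = 9/14b = 428.571ms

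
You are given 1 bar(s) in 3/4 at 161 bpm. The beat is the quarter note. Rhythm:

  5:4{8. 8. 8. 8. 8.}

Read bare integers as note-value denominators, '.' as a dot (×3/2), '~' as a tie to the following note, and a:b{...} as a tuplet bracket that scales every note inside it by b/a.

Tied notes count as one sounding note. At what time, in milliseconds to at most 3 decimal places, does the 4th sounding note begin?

note 4 onset = 9/5b = 670.807ms

1. 0.0ms @ 0 + 223.602ms (3/5)
2. 223.602ms @ 3/5 + 223.602ms (3/5)
3. 447.205ms @ 6/5 + 223.602ms (3/5)
4. 670.807ms @ 9/5 + 223.602ms (3/5)
5. 894.41ms @ 12/5 + 223.602ms (3/5)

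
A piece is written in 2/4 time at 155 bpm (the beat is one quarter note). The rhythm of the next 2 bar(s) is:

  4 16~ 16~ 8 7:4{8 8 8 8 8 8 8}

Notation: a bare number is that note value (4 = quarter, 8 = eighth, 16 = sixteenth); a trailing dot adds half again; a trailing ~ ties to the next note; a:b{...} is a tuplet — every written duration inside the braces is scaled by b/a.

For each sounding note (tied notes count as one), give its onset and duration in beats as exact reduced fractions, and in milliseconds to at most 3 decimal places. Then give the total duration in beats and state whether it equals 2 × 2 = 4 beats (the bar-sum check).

1) 0.0ms=0b +387.097ms=1b
2) 387.097ms=1b +387.097ms=1b
3) 774.194ms=2b +110.599ms=2/7b
4) 884.793ms=16/7b +110.599ms=2/7b
5) 995.392ms=18/7b +110.599ms=2/7b
6) 1105.991ms=20/7b +110.599ms=2/7b
7) 1216.59ms=22/7b +110.599ms=2/7b
8) 1327.189ms=24/7b +110.599ms=2/7b
9) 1437.788ms=26/7b +110.599ms=2/7b
Σ=4b of 4 (155bpm 2/4) — PASS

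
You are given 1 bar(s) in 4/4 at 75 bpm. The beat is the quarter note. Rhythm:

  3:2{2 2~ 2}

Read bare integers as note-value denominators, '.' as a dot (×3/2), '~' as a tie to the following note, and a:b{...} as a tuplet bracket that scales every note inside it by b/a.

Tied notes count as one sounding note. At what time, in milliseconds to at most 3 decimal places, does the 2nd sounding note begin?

note 2 onset = 4/3b = 1066.667ms

1. 0.0ms @ 0 + 1066.667ms (4/3)
2. 1066.667ms @ 4/3 + 2133.333ms (8/3)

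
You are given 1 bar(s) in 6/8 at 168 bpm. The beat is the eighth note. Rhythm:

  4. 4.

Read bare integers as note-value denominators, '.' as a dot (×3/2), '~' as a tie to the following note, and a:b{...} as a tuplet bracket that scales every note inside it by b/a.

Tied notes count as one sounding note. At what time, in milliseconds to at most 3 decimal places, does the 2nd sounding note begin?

note 2 onset = 3b = 1071.429ms

1. 0.0ms @ 0 + 1071.429ms (3)
2. 1071.429ms @ 3 + 1071.429ms (3)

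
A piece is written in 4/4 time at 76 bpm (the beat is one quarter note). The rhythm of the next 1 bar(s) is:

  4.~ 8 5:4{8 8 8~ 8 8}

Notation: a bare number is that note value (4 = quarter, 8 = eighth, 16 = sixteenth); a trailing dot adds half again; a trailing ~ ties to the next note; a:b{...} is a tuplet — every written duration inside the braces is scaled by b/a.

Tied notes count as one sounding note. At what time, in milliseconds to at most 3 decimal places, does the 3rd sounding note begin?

1. 0.0ms @ 0 + 1578.947ms (2)
2. 1578.947ms @ 2 + 315.789ms (2/5)
3. 1894.737ms @ 12/5 + 315.789ms (2/5)
4. 2210.526ms @ 14/5 + 631.579ms (4/5)
5. 2842.105ms @ 18/5 + 315.789ms (2/5)

note 3 onset = 12/5b = 1894.737ms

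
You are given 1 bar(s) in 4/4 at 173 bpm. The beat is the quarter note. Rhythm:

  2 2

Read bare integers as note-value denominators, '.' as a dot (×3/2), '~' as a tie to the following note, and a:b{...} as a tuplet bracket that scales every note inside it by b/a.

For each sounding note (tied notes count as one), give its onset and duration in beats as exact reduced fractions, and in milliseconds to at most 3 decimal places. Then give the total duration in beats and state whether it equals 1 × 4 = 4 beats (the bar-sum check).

1) 0.0ms=0b +693.642ms=2b
2) 693.642ms=2b +693.642ms=2b
Σ=4b of 4 (173bpm 4/4) — PASS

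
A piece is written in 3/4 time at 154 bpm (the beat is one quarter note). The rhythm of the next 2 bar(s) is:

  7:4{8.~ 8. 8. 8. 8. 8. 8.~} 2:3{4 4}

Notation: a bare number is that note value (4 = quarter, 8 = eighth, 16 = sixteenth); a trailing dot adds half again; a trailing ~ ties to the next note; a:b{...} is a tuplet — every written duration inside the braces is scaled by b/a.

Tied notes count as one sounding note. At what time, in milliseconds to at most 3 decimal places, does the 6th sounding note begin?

1. 0.0ms @ 0 + 333.952ms (6/7)
2. 333.952ms @ 6/7 + 166.976ms (3/7)
3. 500.928ms @ 9/7 + 166.976ms (3/7)
4. 667.904ms @ 12/7 + 166.976ms (3/7)
5. 834.879ms @ 15/7 + 166.976ms (3/7)
6. 1001.855ms @ 18/7 + 751.391ms (27/14)
7. 1753.247ms @ 9/2 + 584.416ms (3/2)

note 6 onset = 18/7b = 1001.855ms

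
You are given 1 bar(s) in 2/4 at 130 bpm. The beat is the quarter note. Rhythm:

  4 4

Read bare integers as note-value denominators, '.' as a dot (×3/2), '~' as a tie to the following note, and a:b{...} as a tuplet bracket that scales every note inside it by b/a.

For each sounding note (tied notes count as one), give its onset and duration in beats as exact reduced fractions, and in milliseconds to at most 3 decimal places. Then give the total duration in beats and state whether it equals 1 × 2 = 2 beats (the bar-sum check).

1) 0.0ms=0b +461.538ms=1b
2) 461.538ms=1b +461.538ms=1b
Σ=2b of 2 (130bpm 2/4) — PASS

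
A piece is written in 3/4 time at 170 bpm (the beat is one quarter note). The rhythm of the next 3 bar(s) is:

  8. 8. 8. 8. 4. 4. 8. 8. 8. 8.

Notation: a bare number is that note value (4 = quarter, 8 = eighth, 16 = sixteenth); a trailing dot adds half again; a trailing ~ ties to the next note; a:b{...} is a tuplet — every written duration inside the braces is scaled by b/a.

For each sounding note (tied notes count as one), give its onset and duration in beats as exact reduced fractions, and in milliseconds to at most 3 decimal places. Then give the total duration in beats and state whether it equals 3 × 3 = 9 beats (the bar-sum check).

1) 0.0ms=0b +264.706ms=3/4b
2) 264.706ms=3/4b +264.706ms=3/4b
3) 529.412ms=3/2b +264.706ms=3/4b
4) 794.118ms=9/4b +264.706ms=3/4b
5) 1058.824ms=3b +529.412ms=3/2b
6) 1588.235ms=9/2b +529.412ms=3/2b
7) 2117.647ms=6b +264.706ms=3/4b
8) 2382.353ms=27/4b +264.706ms=3/4b
9) 2647.059ms=15/2b +264.706ms=3/4b
10) 2911.765ms=33/4b +264.706ms=3/4b
Σ=9b of 9 (170bpm 3/4) — PASS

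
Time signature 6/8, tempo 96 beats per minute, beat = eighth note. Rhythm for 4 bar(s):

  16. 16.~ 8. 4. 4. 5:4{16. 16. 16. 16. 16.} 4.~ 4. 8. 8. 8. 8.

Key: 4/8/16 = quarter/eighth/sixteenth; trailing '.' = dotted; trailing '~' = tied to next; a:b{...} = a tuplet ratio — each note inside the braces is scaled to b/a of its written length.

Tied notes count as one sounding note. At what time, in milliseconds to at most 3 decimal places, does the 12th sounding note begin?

1. 0.0ms @ 0 + 468.75ms (3/4)
2. 468.75ms @ 3/4 + 1406.25ms (9/4)
3. 1875.0ms @ 3 + 1875.0ms (3)
4. 3750.0ms @ 6 + 1875.0ms (3)
5. 5625.0ms @ 9 + 375.0ms (3/5)
6. 6000.0ms @ 48/5 + 375.0ms (3/5)
7. 6375.0ms @ 51/5 + 375.0ms (3/5)
8. 6750.0ms @ 54/5 + 375.0ms (3/5)
9. 7125.0ms @ 57/5 + 375.0ms (3/5)
10. 7500.0ms @ 12 + 3750.0ms (6)
11. 11250.0ms @ 18 + 937.5ms (3/2)
12. 12187.5ms @ 39/2 + 937.5ms (3/2)
13. 13125.0ms @ 21 + 937.5ms (3/2)
14. 14062.5ms @ 45/2 + 937.5ms (3/2)

note 12 onset = 39/2b = 12187.5ms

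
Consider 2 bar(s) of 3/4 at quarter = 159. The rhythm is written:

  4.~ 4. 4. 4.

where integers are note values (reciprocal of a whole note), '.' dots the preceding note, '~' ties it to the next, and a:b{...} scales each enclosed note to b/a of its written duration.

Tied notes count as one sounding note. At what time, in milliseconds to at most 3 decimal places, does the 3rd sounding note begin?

note 3 onset = 9/2b = 1698.113ms

1. 0.0ms @ 0 + 1132.075ms (3)
2. 1132.075ms @ 3 + 566.038ms (3/2)
3. 1698.113ms @ 9/2 + 566.038ms (3/2)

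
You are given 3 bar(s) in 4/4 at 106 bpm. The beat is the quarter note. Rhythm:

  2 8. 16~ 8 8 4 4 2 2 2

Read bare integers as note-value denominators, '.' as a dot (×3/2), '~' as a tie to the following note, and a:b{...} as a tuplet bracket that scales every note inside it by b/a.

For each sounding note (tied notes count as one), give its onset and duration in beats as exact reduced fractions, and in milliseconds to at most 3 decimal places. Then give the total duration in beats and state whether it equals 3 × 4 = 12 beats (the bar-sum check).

1) 0.0ms=0b +1132.075ms=2b
2) 1132.075ms=2b +424.528ms=3/4b
3) 1556.604ms=11/4b +424.528ms=3/4b
4) 1981.132ms=7/2b +283.019ms=1/2b
5) 2264.151ms=4b +566.038ms=1b
6) 2830.189ms=5b +566.038ms=1b
7) 3396.226ms=6b +1132.075ms=2b
8) 4528.302ms=8b +1132.075ms=2b
9) 5660.377ms=10b +1132.075ms=2b
Σ=12b of 12 (106bpm 4/4) — PASS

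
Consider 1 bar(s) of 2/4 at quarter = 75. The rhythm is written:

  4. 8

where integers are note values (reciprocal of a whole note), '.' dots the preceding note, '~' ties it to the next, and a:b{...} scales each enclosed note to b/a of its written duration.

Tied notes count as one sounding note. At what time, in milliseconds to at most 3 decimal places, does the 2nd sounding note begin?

note 2 onset = 3/2b = 1200.0ms

1. 0.0ms @ 0 + 1200.0ms (3/2)
2. 1200.0ms @ 3/2 + 400.0ms (1/2)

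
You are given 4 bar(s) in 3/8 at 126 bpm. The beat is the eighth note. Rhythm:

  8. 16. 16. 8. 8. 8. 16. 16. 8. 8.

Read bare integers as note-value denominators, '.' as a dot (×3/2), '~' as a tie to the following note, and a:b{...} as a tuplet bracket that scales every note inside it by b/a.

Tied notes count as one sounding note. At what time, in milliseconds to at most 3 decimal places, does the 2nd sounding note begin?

1. 0.0ms @ 0 + 714.286ms (3/2)
2. 714.286ms @ 3/2 + 357.143ms (3/4)
3. 1071.429ms @ 9/4 + 357.143ms (3/4)
4. 1428.571ms @ 3 + 714.286ms (3/2)
5. 2142.857ms @ 9/2 + 714.286ms (3/2)
6. 2857.143ms @ 6 + 714.286ms (3/2)
7. 3571.429ms @ 15/2 + 357.143ms (3/4)
8. 3928.571ms @ 33/4 + 357.143ms (3/4)
9. 4285.714ms @ 9 + 714.286ms (3/2)
10. 5000.0ms @ 21/2 + 714.286ms (3/2)

note 2 onset = 3/2b = 714.286ms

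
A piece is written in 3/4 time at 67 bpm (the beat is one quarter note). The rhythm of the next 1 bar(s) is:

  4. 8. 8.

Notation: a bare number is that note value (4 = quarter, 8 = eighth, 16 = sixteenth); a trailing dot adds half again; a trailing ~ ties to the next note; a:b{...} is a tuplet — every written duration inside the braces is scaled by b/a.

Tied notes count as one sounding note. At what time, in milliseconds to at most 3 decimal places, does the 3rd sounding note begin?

1. 0.0ms @ 0 + 1343.284ms (3/2)
2. 1343.284ms @ 3/2 + 671.642ms (3/4)
3. 2014.925ms @ 9/4 + 671.642ms (3/4)

note 3 onset = 9/4b = 2014.925ms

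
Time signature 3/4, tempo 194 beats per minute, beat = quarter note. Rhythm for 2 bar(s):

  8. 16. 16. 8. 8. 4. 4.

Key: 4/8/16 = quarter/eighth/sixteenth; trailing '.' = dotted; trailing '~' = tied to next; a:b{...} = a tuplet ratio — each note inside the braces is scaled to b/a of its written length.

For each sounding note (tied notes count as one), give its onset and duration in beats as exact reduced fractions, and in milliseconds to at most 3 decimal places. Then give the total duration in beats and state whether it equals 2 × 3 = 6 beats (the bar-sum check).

1) 0.0ms=0b +231.959ms=3/4b
2) 231.959ms=3/4b +115.979ms=3/8b
3) 347.938ms=9/8b +115.979ms=3/8b
4) 463.918ms=3/2b +231.959ms=3/4b
5) 695.876ms=9/4b +231.959ms=3/4b
6) 927.835ms=3b +463.918ms=3/2b
7) 1391.753ms=9/2b +463.918ms=3/2b
Σ=6b of 6 (194bpm 3/4) — PASS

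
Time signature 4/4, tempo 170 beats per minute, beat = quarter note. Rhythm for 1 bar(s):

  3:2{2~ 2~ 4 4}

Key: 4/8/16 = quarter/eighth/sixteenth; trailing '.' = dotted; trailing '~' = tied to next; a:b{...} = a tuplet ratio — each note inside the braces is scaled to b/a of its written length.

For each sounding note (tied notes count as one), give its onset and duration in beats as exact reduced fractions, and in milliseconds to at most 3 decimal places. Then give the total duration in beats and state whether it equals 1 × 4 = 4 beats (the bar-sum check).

1) 0.0ms=0b +1176.471ms=10/3b
2) 1176.471ms=10/3b +235.294ms=2/3b
Σ=4b of 4 (170bpm 4/4) — PASS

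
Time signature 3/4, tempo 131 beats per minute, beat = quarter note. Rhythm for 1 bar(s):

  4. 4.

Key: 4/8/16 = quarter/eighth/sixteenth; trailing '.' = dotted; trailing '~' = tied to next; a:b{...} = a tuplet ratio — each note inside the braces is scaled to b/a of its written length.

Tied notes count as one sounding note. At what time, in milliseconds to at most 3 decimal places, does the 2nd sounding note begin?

note 2 onset = 3/2b = 687.023ms

1. 0.0ms @ 0 + 687.023ms (3/2)
2. 687.023ms @ 3/2 + 687.023ms (3/2)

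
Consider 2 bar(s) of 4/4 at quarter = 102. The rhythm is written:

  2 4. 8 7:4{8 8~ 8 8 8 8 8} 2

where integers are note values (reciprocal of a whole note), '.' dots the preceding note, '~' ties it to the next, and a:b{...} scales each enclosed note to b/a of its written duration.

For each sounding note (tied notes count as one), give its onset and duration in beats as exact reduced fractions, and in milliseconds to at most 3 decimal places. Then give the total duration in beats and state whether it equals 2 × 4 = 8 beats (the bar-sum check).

1) 0.0ms=0b +1176.471ms=2b
2) 1176.471ms=2b +882.353ms=3/2b
3) 2058.824ms=7/2b +294.118ms=1/2b
4) 2352.941ms=4b +168.067ms=2/7b
5) 2521.008ms=30/7b +336.134ms=4/7b
6) 2857.143ms=34/7b +168.067ms=2/7b
7) 3025.21ms=36/7b +168.067ms=2/7b
8) 3193.277ms=38/7b +168.067ms=2/7b
9) 3361.345ms=40/7b +168.067ms=2/7b
10) 3529.412ms=6b +1176.471ms=2b
Σ=8b of 8 (102bpm 4/4) — PASS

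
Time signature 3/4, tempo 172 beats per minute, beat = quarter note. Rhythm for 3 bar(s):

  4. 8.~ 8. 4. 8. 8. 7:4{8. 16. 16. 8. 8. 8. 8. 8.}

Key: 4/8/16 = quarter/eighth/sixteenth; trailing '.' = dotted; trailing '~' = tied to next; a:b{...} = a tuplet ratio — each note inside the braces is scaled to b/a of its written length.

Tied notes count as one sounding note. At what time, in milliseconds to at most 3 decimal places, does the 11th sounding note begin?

1. 0.0ms @ 0 + 523.256ms (3/2)
2. 523.256ms @ 3/2 + 523.256ms (3/2)
3. 1046.512ms @ 3 + 523.256ms (3/2)
4. 1569.767ms @ 9/2 + 261.628ms (3/4)
5. 1831.395ms @ 21/4 + 261.628ms (3/4)
6. 2093.023ms @ 6 + 149.502ms (3/7)
7. 2242.525ms @ 45/7 + 74.751ms (3/14)
8. 2317.276ms @ 93/14 + 74.751ms (3/14)
9. 2392.027ms @ 48/7 + 149.502ms (3/7)
10. 2541.528ms @ 51/7 + 149.502ms (3/7)
11. 2691.03ms @ 54/7 + 149.502ms (3/7)
12. 2840.532ms @ 57/7 + 149.502ms (3/7)
13. 2990.033ms @ 60/7 + 149.502ms (3/7)

note 11 onset = 54/7b = 2691.03ms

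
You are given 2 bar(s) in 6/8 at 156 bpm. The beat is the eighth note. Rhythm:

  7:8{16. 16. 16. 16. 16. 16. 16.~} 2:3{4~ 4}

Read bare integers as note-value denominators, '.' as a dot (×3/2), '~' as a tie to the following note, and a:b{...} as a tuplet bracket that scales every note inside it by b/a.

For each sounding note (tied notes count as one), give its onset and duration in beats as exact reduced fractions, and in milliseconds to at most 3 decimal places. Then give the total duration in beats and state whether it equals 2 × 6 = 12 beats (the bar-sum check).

1) 0.0ms=0b +329.67ms=6/7b
2) 329.67ms=6/7b +329.67ms=6/7b
3) 659.341ms=12/7b +329.67ms=6/7b
4) 989.011ms=18/7b +329.67ms=6/7b
5) 1318.681ms=24/7b +329.67ms=6/7b
6) 1648.352ms=30/7b +329.67ms=6/7b
7) 1978.022ms=36/7b +2637.363ms=48/7b
Σ=12b of 12 (156bpm 6/8) — PASS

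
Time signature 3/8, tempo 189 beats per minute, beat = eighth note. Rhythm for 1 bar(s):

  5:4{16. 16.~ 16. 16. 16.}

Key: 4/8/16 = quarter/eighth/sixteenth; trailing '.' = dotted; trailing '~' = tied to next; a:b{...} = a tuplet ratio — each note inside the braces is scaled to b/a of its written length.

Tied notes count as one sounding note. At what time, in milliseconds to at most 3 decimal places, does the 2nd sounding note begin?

1. 0.0ms @ 0 + 190.476ms (3/5)
2. 190.476ms @ 3/5 + 380.952ms (6/5)
3. 571.429ms @ 9/5 + 190.476ms (3/5)
4. 761.905ms @ 12/5 + 190.476ms (3/5)

note 2 onset = 3/5b = 190.476ms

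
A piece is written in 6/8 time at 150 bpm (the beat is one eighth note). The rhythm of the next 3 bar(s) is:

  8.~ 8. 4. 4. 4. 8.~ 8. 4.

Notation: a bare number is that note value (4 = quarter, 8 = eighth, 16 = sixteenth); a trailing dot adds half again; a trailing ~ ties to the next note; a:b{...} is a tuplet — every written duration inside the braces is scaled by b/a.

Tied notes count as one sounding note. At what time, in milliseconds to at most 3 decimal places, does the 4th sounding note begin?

1. 0.0ms @ 0 + 1200.0ms (3)
2. 1200.0ms @ 3 + 1200.0ms (3)
3. 2400.0ms @ 6 + 1200.0ms (3)
4. 3600.0ms @ 9 + 1200.0ms (3)
5. 4800.0ms @ 12 + 1200.0ms (3)
6. 6000.0ms @ 15 + 1200.0ms (3)

note 4 onset = 9b = 3600.0ms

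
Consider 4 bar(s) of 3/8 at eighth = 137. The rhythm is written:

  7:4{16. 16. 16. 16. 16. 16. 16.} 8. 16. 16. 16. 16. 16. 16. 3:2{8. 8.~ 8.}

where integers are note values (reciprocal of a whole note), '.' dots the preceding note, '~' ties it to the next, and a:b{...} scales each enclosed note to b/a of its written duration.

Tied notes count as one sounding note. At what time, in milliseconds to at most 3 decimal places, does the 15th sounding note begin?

1. 0.0ms @ 0 + 187.696ms (3/7)
2. 187.696ms @ 3/7 + 187.696ms (3/7)
3. 375.391ms @ 6/7 + 187.696ms (3/7)
4. 563.087ms @ 9/7 + 187.696ms (3/7)
5. 750.782ms @ 12/7 + 187.696ms (3/7)
6. 938.478ms @ 15/7 + 187.696ms (3/7)
7. 1126.173ms @ 18/7 + 187.696ms (3/7)
8. 1313.869ms @ 3 + 656.934ms (3/2)
9. 1970.803ms @ 9/2 + 328.467ms (3/4)
10. 2299.27ms @ 21/4 + 328.467ms (3/4)
11. 2627.737ms @ 6 + 328.467ms (3/4)
12. 2956.204ms @ 27/4 + 328.467ms (3/4)
13. 3284.672ms @ 15/2 + 328.467ms (3/4)
14. 3613.139ms @ 33/4 + 328.467ms (3/4)
15. 3941.606ms @ 9 + 437.956ms (1)
16. 4379.562ms @ 10 + 875.912ms (2)

note 15 onset = 9b = 3941.606ms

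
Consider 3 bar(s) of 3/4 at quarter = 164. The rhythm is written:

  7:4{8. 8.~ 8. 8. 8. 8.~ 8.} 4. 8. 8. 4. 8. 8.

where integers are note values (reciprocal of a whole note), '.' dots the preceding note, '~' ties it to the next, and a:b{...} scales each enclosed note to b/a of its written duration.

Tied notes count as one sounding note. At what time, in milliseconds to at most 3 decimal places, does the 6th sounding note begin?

note 6 onset = 3b = 1097.561ms

1. 0.0ms @ 0 + 156.794ms (3/7)
2. 156.794ms @ 3/7 + 313.589ms (6/7)
3. 470.383ms @ 9/7 + 156.794ms (3/7)
4. 627.178ms @ 12/7 + 156.794ms (3/7)
5. 783.972ms @ 15/7 + 313.589ms (6/7)
6. 1097.561ms @ 3 + 548.78ms (3/2)
7. 1646.341ms @ 9/2 + 274.39ms (3/4)
8. 1920.732ms @ 21/4 + 274.39ms (3/4)
9. 2195.122ms @ 6 + 548.78ms (3/2)
10. 2743.902ms @ 15/2 + 274.39ms (3/4)
11. 3018.293ms @ 33/4 + 274.39ms (3/4)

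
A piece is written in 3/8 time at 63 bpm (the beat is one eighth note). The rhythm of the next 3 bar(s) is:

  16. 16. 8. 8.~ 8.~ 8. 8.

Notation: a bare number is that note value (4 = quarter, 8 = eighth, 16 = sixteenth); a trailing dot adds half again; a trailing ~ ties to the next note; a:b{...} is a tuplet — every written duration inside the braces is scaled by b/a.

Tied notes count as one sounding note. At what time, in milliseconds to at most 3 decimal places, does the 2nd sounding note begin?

1. 0.0ms @ 0 + 714.286ms (3/4)
2. 714.286ms @ 3/4 + 714.286ms (3/4)
3. 1428.571ms @ 3/2 + 1428.571ms (3/2)
4. 2857.143ms @ 3 + 4285.714ms (9/2)
5. 7142.857ms @ 15/2 + 1428.571ms (3/2)

note 2 onset = 3/4b = 714.286ms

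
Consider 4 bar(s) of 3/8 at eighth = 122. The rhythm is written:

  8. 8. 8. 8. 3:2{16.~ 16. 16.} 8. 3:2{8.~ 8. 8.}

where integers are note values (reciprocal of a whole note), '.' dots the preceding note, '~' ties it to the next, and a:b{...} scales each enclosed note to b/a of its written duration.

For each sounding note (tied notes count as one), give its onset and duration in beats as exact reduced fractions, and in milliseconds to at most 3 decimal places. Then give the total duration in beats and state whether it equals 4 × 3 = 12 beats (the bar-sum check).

1) 0.0ms=0b +737.705ms=3/2b
2) 737.705ms=3/2b +737.705ms=3/2b
3) 1475.41ms=3b +737.705ms=3/2b
4) 2213.115ms=9/2b +737.705ms=3/2b
5) 2950.82ms=6b +491.803ms=1b
6) 3442.623ms=7b +245.902ms=1/2b
7) 3688.525ms=15/2b +737.705ms=3/2b
8) 4426.23ms=9b +983.607ms=2b
9) 5409.836ms=11b +491.803ms=1b
Σ=12b of 12 (122bpm 3/8) — PASS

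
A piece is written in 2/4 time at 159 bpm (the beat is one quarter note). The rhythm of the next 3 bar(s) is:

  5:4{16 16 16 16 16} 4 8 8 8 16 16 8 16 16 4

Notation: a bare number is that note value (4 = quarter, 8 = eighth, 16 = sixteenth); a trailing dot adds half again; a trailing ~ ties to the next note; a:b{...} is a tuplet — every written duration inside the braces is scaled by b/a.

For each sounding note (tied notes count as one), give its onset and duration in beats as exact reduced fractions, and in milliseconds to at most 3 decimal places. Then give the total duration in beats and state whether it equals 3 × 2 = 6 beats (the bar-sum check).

1) 0.0ms=0b +75.472ms=1/5b
2) 75.472ms=1/5b +75.472ms=1/5b
3) 150.943ms=2/5b +75.472ms=1/5b
4) 226.415ms=3/5b +75.472ms=1/5b
5) 301.887ms=4/5b +75.472ms=1/5b
6) 377.358ms=1b +377.358ms=1b
7) 754.717ms=2b +188.679ms=1/2b
8) 943.396ms=5/2b +188.679ms=1/2b
9) 1132.075ms=3b +188.679ms=1/2b
10) 1320.755ms=7/2b +94.34ms=1/4b
11) 1415.094ms=15/4b +94.34ms=1/4b
12) 1509.434ms=4b +188.679ms=1/2b
13) 1698.113ms=9/2b +94.34ms=1/4b
14) 1792.453ms=19/4b +94.34ms=1/4b
15) 1886.792ms=5b +377.358ms=1b
Σ=6b of 6 (159bpm 2/4) — PASS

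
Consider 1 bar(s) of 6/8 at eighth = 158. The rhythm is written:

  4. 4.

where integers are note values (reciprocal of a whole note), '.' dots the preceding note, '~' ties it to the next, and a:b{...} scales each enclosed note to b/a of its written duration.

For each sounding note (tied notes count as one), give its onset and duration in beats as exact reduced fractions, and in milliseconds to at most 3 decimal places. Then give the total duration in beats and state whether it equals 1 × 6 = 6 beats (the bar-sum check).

1) 0.0ms=0b +1139.241ms=3b
2) 1139.241ms=3b +1139.241ms=3b
Σ=6b of 6 (158bpm 6/8) — PASS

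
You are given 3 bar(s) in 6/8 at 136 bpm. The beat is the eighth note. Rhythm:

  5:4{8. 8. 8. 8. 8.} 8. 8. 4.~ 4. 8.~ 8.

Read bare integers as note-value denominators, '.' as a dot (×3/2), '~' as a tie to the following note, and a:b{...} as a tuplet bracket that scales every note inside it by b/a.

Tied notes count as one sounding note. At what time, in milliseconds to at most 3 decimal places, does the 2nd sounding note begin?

1. 0.0ms @ 0 + 529.412ms (6/5)
2. 529.412ms @ 6/5 + 529.412ms (6/5)
3. 1058.824ms @ 12/5 + 529.412ms (6/5)
4. 1588.235ms @ 18/5 + 529.412ms (6/5)
5. 2117.647ms @ 24/5 + 529.412ms (6/5)
6. 2647.059ms @ 6 + 661.765ms (3/2)
7. 3308.824ms @ 15/2 + 661.765ms (3/2)
8. 3970.588ms @ 9 + 2647.059ms (6)
9. 6617.647ms @ 15 + 1323.529ms (3)

note 2 onset = 6/5b = 529.412ms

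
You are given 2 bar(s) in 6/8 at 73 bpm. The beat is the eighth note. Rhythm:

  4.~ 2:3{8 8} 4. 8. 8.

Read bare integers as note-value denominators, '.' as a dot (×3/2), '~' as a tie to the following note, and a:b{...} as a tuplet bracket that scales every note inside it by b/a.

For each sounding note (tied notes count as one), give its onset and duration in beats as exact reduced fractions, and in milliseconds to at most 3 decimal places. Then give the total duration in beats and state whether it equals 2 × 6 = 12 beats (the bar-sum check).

1) 0.0ms=0b +3698.63ms=9/2b
2) 3698.63ms=9/2b +1232.877ms=3/2b
3) 4931.507ms=6b +2465.753ms=3b
4) 7397.26ms=9b +1232.877ms=3/2b
5) 8630.137ms=21/2b +1232.877ms=3/2b
Σ=12b of 12 (73bpm 6/8) — PASS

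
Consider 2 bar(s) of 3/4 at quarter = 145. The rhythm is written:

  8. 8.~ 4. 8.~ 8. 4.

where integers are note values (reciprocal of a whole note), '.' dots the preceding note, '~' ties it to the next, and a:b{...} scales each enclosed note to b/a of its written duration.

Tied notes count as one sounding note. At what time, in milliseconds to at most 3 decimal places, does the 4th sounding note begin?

note 4 onset = 9/2b = 1862.069ms

1. 0.0ms @ 0 + 310.345ms (3/4)
2. 310.345ms @ 3/4 + 931.034ms (9/4)
3. 1241.379ms @ 3 + 620.69ms (3/2)
4. 1862.069ms @ 9/2 + 620.69ms (3/2)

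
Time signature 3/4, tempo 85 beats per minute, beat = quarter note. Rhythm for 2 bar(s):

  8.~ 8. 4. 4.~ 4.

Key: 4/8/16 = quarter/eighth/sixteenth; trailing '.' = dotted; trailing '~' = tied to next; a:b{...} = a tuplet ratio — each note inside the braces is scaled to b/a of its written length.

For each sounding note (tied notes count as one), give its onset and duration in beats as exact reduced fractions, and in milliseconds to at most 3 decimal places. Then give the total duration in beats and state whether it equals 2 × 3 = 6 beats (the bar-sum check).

1) 0.0ms=0b +1058.824ms=3/2b
2) 1058.824ms=3/2b +1058.824ms=3/2b
3) 2117.647ms=3b +2117.647ms=3b
Σ=6b of 6 (85bpm 3/4) — PASS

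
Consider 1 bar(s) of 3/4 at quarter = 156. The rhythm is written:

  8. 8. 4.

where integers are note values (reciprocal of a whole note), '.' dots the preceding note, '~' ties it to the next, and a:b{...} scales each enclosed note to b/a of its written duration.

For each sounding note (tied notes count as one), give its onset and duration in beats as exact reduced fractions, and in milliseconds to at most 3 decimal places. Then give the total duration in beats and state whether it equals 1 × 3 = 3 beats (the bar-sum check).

1) 0.0ms=0b +288.462ms=3/4b
2) 288.462ms=3/4b +288.462ms=3/4b
3) 576.923ms=3/2b +576.923ms=3/2b
Σ=3b of 3 (156bpm 3/4) — PASS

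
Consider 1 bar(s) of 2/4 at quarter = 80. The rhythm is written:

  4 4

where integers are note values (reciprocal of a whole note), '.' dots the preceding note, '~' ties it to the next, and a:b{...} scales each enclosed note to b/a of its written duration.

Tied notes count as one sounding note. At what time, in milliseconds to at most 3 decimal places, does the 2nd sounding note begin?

1. 0.0ms @ 0 + 750.0ms (1)
2. 750.0ms @ 1 + 750.0ms (1)

note 2 onset = 1b = 750.0ms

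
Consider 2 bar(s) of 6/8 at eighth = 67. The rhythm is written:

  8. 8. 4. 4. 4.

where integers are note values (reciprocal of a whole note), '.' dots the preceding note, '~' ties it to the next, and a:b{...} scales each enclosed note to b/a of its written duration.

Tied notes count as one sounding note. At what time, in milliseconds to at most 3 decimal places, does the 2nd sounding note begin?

1. 0.0ms @ 0 + 1343.284ms (3/2)
2. 1343.284ms @ 3/2 + 1343.284ms (3/2)
3. 2686.567ms @ 3 + 2686.567ms (3)
4. 5373.134ms @ 6 + 2686.567ms (3)
5. 8059.701ms @ 9 + 2686.567ms (3)

note 2 onset = 3/2b = 1343.284ms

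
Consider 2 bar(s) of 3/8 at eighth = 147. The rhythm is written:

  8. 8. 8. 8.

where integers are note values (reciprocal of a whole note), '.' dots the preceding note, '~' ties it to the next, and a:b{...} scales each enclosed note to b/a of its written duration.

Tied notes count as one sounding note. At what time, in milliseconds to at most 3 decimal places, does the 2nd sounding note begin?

note 2 onset = 3/2b = 612.245ms

1. 0.0ms @ 0 + 612.245ms (3/2)
2. 612.245ms @ 3/2 + 612.245ms (3/2)
3. 1224.49ms @ 3 + 612.245ms (3/2)
4. 1836.735ms @ 9/2 + 612.245ms (3/2)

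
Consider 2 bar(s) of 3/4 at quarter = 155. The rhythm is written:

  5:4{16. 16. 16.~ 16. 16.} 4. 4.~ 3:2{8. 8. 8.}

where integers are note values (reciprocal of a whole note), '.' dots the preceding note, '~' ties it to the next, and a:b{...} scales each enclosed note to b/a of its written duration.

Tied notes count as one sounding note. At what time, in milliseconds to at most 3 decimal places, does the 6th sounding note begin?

note 6 onset = 3b = 1161.29ms

1. 0.0ms @ 0 + 116.129ms (3/10)
2. 116.129ms @ 3/10 + 116.129ms (3/10)
3. 232.258ms @ 3/5 + 232.258ms (3/5)
4. 464.516ms @ 6/5 + 116.129ms (3/10)
5. 580.645ms @ 3/2 + 580.645ms (3/2)
6. 1161.29ms @ 3 + 774.194ms (2)
7. 1935.484ms @ 5 + 193.548ms (1/2)
8. 2129.032ms @ 11/2 + 193.548ms (1/2)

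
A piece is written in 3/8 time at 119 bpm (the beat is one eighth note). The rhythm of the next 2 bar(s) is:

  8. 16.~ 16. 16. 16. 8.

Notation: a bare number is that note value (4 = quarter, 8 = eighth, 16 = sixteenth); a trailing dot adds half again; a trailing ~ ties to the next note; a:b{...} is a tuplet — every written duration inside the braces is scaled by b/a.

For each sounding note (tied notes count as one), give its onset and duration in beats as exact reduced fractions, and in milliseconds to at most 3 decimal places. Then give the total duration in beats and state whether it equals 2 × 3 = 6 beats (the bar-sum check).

1) 0.0ms=0b +756.303ms=3/2b
2) 756.303ms=3/2b +756.303ms=3/2b
3) 1512.605ms=3b +378.151ms=3/4b
4) 1890.756ms=15/4b +378.151ms=3/4b
5) 2268.908ms=9/2b +756.303ms=3/2b
Σ=6b of 6 (119bpm 3/8) — PASS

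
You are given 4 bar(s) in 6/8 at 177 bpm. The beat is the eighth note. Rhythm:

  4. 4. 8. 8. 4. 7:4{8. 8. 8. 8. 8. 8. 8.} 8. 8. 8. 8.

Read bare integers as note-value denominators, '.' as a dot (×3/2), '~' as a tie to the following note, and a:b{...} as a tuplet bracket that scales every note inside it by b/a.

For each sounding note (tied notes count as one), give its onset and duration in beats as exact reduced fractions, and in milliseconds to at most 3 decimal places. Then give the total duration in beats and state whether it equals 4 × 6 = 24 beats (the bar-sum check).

1) 0.0ms=0b +1016.949ms=3b
2) 1016.949ms=3b +1016.949ms=3b
3) 2033.898ms=6b +508.475ms=3/2b
4) 2542.373ms=15/2b +508.475ms=3/2b
5) 3050.847ms=9b +1016.949ms=3b
6) 4067.797ms=12b +290.557ms=6/7b
7) 4358.354ms=90/7b +290.557ms=6/7b
8) 4648.91ms=96/7b +290.557ms=6/7b
9) 4939.467ms=102/7b +290.557ms=6/7b
10) 5230.024ms=108/7b +290.557ms=6/7b
11) 5520.581ms=114/7b +290.557ms=6/7b
12) 5811.138ms=120/7b +290.557ms=6/7b
13) 6101.695ms=18b +508.475ms=3/2b
14) 6610.169ms=39/2b +508.475ms=3/2b
15) 7118.644ms=21b +508.475ms=3/2b
16) 7627.119ms=45/2b +508.475ms=3/2b
Σ=24b of 24 (177bpm 6/8) — PASS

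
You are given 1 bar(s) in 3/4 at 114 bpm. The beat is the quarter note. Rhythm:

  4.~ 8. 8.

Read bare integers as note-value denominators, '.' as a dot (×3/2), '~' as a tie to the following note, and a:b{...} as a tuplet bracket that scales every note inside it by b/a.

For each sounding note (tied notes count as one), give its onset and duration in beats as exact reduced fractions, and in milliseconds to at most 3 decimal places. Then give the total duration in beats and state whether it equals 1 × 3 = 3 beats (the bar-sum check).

1) 0.0ms=0b +1184.211ms=9/4b
2) 1184.211ms=9/4b +394.737ms=3/4b
Σ=3b of 3 (114bpm 3/4) — PASS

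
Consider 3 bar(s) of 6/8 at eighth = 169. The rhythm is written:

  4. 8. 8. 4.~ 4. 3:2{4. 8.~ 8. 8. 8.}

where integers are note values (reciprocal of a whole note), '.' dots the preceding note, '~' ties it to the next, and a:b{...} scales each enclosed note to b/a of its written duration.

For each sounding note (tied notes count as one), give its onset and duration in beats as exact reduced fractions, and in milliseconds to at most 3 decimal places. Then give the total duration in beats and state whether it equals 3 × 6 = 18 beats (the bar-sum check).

1) 0.0ms=0b +1065.089ms=3b
2) 1065.089ms=3b +532.544ms=3/2b
3) 1597.633ms=9/2b +532.544ms=3/2b
4) 2130.178ms=6b +2130.178ms=6b
5) 4260.355ms=12b +710.059ms=2b
6) 4970.414ms=14b +710.059ms=2b
7) 5680.473ms=16b +355.03ms=1b
8) 6035.503ms=17b +355.03ms=1b
Σ=18b of 18 (169bpm 6/8) — PASS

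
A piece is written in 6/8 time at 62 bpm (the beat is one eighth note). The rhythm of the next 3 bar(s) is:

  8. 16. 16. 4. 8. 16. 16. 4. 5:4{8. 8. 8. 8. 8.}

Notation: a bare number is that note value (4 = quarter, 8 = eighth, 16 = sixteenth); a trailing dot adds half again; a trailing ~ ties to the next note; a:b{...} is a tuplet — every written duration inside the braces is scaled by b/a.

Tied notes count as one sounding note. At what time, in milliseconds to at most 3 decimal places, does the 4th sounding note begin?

1. 0.0ms @ 0 + 1451.613ms (3/2)
2. 1451.613ms @ 3/2 + 725.806ms (3/4)
3. 2177.419ms @ 9/4 + 725.806ms (3/4)
4. 2903.226ms @ 3 + 2903.226ms (3)
5. 5806.452ms @ 6 + 1451.613ms (3/2)
6. 7258.065ms @ 15/2 + 725.806ms (3/4)
7. 7983.871ms @ 33/4 + 725.806ms (3/4)
8. 8709.677ms @ 9 + 2903.226ms (3)
9. 11612.903ms @ 12 + 1161.29ms (6/5)
10. 12774.194ms @ 66/5 + 1161.29ms (6/5)
11. 13935.484ms @ 72/5 + 1161.29ms (6/5)
12. 15096.774ms @ 78/5 + 1161.29ms (6/5)
13. 16258.065ms @ 84/5 + 1161.29ms (6/5)

note 4 onset = 3b = 2903.226ms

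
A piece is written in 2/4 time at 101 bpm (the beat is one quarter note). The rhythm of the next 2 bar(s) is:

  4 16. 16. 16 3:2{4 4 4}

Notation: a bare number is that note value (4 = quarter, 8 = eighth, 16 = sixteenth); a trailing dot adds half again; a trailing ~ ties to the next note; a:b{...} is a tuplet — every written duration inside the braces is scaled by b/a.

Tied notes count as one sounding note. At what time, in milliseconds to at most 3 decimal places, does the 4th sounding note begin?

1. 0.0ms @ 0 + 594.059ms (1)
2. 594.059ms @ 1 + 222.772ms (3/8)
3. 816.832ms @ 11/8 + 222.772ms (3/8)
4. 1039.604ms @ 7/4 + 148.515ms (1/4)
5. 1188.119ms @ 2 + 396.04ms (2/3)
6. 1584.158ms @ 8/3 + 396.04ms (2/3)
7. 1980.198ms @ 10/3 + 396.04ms (2/3)

note 4 onset = 7/4b = 1039.604ms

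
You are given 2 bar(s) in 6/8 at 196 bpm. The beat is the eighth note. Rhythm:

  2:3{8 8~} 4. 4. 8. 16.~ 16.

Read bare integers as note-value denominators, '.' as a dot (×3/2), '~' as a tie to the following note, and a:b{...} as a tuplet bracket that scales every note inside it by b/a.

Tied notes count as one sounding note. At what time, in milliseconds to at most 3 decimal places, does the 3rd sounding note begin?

1. 0.0ms @ 0 + 459.184ms (3/2)
2. 459.184ms @ 3/2 + 1377.551ms (9/2)
3. 1836.735ms @ 6 + 918.367ms (3)
4. 2755.102ms @ 9 + 459.184ms (3/2)
5. 3214.286ms @ 21/2 + 459.184ms (3/2)

note 3 onset = 6b = 1836.735ms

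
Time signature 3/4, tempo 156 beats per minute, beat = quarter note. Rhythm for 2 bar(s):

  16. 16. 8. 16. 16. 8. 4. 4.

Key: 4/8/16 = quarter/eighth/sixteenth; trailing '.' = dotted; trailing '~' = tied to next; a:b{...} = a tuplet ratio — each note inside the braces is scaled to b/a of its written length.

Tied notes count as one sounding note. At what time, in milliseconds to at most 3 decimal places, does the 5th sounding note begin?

1. 0.0ms @ 0 + 144.231ms (3/8)
2. 144.231ms @ 3/8 + 144.231ms (3/8)
3. 288.462ms @ 3/4 + 288.462ms (3/4)
4. 576.923ms @ 3/2 + 144.231ms (3/8)
5. 721.154ms @ 15/8 + 144.231ms (3/8)
6. 865.385ms @ 9/4 + 288.462ms (3/4)
7. 1153.846ms @ 3 + 576.923ms (3/2)
8. 1730.769ms @ 9/2 + 576.923ms (3/2)

note 5 onset = 15/8b = 721.154ms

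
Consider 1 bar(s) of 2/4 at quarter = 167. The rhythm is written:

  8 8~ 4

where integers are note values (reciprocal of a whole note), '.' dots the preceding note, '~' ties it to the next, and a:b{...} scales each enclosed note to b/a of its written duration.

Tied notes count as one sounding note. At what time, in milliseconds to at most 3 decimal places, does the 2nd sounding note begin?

note 2 onset = 1/2b = 179.641ms

1. 0.0ms @ 0 + 179.641ms (1/2)
2. 179.641ms @ 1/2 + 538.922ms (3/2)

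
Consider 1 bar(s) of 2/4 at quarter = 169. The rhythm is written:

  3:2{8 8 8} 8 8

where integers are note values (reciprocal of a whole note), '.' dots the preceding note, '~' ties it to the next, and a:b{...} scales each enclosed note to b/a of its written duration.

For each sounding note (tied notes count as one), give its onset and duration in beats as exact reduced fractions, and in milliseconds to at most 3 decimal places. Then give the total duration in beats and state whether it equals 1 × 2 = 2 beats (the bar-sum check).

1) 0.0ms=0b +118.343ms=1/3b
2) 118.343ms=1/3b +118.343ms=1/3b
3) 236.686ms=2/3b +118.343ms=1/3b
4) 355.03ms=1b +177.515ms=1/2b
5) 532.544ms=3/2b +177.515ms=1/2b
Σ=2b of 2 (169bpm 2/4) — PASS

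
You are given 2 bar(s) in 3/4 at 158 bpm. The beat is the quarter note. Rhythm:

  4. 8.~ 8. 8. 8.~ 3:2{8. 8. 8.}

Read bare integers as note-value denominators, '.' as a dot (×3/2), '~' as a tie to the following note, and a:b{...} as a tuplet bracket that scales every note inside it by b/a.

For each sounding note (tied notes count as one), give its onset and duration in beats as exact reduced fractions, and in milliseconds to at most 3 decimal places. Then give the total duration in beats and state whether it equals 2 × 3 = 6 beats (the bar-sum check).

1) 0.0ms=0b +569.62ms=3/2b
2) 569.62ms=3/2b +569.62ms=3/2b
3) 1139.241ms=3b +284.81ms=3/4b
4) 1424.051ms=15/4b +474.684ms=5/4b
5) 1898.734ms=5b +189.873ms=1/2b
6) 2088.608ms=11/2b +189.873ms=1/2b
Σ=6b of 6 (158bpm 3/4) — PASS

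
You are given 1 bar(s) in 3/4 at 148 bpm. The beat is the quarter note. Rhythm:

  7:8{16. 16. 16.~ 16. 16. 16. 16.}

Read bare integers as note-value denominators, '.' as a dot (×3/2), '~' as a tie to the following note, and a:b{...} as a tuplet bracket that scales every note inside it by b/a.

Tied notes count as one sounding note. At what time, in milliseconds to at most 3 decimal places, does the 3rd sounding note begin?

note 3 onset = 6/7b = 347.49ms

1. 0.0ms @ 0 + 173.745ms (3/7)
2. 173.745ms @ 3/7 + 173.745ms (3/7)
3. 347.49ms @ 6/7 + 347.49ms (6/7)
4. 694.981ms @ 12/7 + 173.745ms (3/7)
5. 868.726ms @ 15/7 + 173.745ms (3/7)
6. 1042.471ms @ 18/7 + 173.745ms (3/7)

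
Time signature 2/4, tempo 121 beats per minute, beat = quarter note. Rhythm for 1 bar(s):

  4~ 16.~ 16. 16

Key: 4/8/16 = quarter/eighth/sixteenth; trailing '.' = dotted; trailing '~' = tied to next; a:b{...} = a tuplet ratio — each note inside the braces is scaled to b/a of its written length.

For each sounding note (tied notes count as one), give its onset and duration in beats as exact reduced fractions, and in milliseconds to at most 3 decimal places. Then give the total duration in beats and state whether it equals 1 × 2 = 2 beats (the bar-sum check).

1) 0.0ms=0b +867.769ms=7/4b
2) 867.769ms=7/4b +123.967ms=1/4b
Σ=2b of 2 (121bpm 2/4) — PASS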